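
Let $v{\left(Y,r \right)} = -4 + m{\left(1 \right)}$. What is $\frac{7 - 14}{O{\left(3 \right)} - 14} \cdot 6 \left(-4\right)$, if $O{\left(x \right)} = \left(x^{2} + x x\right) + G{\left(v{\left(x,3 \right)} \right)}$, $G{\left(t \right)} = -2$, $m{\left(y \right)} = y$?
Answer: $84$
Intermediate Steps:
$v{\left(Y,r \right)} = -3$ ($v{\left(Y,r \right)} = -4 + 1 = -3$)
$O{\left(x \right)} = -2 + 2 x^{2}$ ($O{\left(x \right)} = \left(x^{2} + x x\right) - 2 = \left(x^{2} + x^{2}\right) - 2 = 2 x^{2} - 2 = -2 + 2 x^{2}$)
$\frac{7 - 14}{O{\left(3 \right)} - 14} \cdot 6 \left(-4\right) = \frac{7 - 14}{\left(-2 + 2 \cdot 3^{2}\right) - 14} \cdot 6 \left(-4\right) = \frac{1}{\left(-2 + 2 \cdot 9\right) - 14} \left(-7\right) \left(-24\right) = \frac{1}{\left(-2 + 18\right) - 14} \left(-7\right) \left(-24\right) = \frac{1}{16 - 14} \left(-7\right) \left(-24\right) = \frac{1}{2} \left(-7\right) \left(-24\right) = \left(- \frac{7}{2}\right) \left(-24\right) = 84$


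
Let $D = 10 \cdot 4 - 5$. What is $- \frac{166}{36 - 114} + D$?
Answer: $\frac{1448}{39} \approx 37.128$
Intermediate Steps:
$D = 35$ ($D = 40 - 5 = 35$)
$- \frac{166}{36 - 114} + D = - \frac{166}{36 - 114} + 35 = - \frac{166}{-78} + 35 = \left(-166\right) \left(- \frac{1}{78}\right) + 35 = \frac{83}{39} + 35 = \frac{1448}{39}$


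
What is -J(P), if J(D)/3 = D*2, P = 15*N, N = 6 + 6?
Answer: -1080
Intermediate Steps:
N = 12
P = 180 (P = 15*12 = 180)
J(D) = 6*D (J(D) = 3*(D*2) = 3*(2*D) = 6*D)
-J(P) = -6*180 = -1*1080 = -1080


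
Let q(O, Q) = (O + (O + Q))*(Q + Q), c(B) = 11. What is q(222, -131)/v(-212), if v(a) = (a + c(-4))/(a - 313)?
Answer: -14351050/67 ≈ -2.1419e+5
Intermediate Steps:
v(a) = (11 + a)/(-313 + a) (v(a) = (a + 11)/(a - 313) = (11 + a)/(-313 + a))
q(O, Q) = 2*Q*(Q + 2*O) (q(O, Q) = (Q + 2*O)*(2*Q) = 2*Q*(Q + 2*O))
q(222, -131)/v(-212) = (2*(-131)*(-131 + 2*222))/(((11 - 212)/(-313 - 212))) = (2*(-131)*(-131 + 444))/((-201/(-525))) = (2*(-131)*313)/((-1/525*(-201))) = -82006/67/175 = -82006*175/67 = -14351050/67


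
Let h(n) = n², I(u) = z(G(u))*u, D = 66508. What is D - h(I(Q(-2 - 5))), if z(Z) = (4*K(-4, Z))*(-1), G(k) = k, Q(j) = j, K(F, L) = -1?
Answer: 65724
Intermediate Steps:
z(Z) = 4 (z(Z) = (4*(-1))*(-1) = -4*(-1) = 4)
I(u) = 4*u
D - h(I(Q(-2 - 5))) = 66508 - (4*(-2 - 5))² = 66508 - (4*(-7))² = 66508 - 1*(-28)² = 66508 - 1*784 = 66508 - 784 = 65724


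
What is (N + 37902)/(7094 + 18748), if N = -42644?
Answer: -2371/12921 ≈ -0.18350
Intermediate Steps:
(N + 37902)/(7094 + 18748) = (-42644 + 37902)/(7094 + 18748) = -4742/25842 = -4742*1/25842 = -2371/12921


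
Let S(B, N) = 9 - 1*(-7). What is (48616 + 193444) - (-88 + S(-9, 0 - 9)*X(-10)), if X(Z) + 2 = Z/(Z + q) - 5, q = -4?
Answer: 1695740/7 ≈ 2.4225e+5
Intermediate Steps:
S(B, N) = 16 (S(B, N) = 9 + 7 = 16)
X(Z) = -7 + Z/(-4 + Z) (X(Z) = -2 + (Z/(Z - 4) - 5) = -2 + (Z/(-4 + Z) - 5) = -2 + (-5 + Z/(-4 + Z)) = -7 + Z/(-4 + Z))
(48616 + 193444) - (-88 + S(-9, 0 - 9)*X(-10)) = (48616 + 193444) - (-88 + 16*(2*(14 - 3*(-10))/(-4 - 10))) = 242060 - (-88 + 16*(2*(14 + 30)/(-14))) = 242060 - (-88 + 16*(2*(-1/14)*44)) = 242060 - (-88 + 16*(-44/7)) = 242060 - (-88 - 704/7) = 242060 - 1*(-1320/7) = 242060 + 1320/7 = 1695740/7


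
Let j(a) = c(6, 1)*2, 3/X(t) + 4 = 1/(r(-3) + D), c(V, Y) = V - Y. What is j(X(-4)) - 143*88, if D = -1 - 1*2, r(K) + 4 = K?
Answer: -12574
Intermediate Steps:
r(K) = -4 + K
D = -3 (D = -1 - 2 = -3)
X(t) = -30/41 (X(t) = 3/(-4 + 1/((-4 - 3) - 3)) = 3/(-4 + 1/(-7 - 3)) = 3/(-4 + 1/(-10)) = 3/(-4 - ⅒) = 3/(-41/10) = 3*(-10/41) = -30/41)
j(a) = 10 (j(a) = (6 - 1*1)*2 = (6 - 1)*2 = 5*2 = 10)
j(X(-4)) - 143*88 = 10 - 143*88 = 10 - 12584 = -12574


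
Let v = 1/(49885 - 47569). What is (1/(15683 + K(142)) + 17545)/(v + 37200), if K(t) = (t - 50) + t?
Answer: 646774882056/1371332334317 ≈ 0.47164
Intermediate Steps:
v = 1/2316 ≈ 0.00043178
K(t) = -50 + 2*t (K(t) = (-50 + t) + t = -50 + 2*t)
(1/(15683 + K(142)) + 17545)/(v + 37200) = (1/(15683 + (-50 + 2*142)) + 17545)/(1/2316 + 37200) = (1/(15683 + (-50 + 284)) + 17545)/(86155201/2316) = (1/(15683 + 234) + 17545)*(2316/86155201) = (1/15917 + 17545)*(2316/86155201) = (279263766/15917)*(2316/86155201) = 646774882056/1371332334317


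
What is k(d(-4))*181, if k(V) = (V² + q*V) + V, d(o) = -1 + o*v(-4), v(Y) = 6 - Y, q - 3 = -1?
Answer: 281998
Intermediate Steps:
q = 2 (q = 3 - 1 = 2)
d(o) = -1 + 10*o (d(o) = -1 + o*(6 - 1*(-4)) = -1 + o*(6 + 4) = -1 + o*10 = -1 + 10*o)
k(V) = V² + 3*V (k(V) = (V² + 2*V) + V = V² + 3*V)
k(d(-4))*181 = ((-1 + 10*(-4))*(3 + (-1 + 10*(-4))))*181 = ((-1 - 40)*(3 + (-1 - 40)))*181 = -41*(3 - 41)*181 = -41*(-38)*181 = 1558*181 = 281998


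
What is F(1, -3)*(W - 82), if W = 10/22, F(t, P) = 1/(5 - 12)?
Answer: 897/77 ≈ 11.649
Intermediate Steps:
F(t, P) = -⅐ (F(t, P) = 1/(-7) = -⅐)
W = 5/11 (W = 10*(1/22) = 5/11 ≈ 0.45455)
F(1, -3)*(W - 82) = -(5/11 - 82)/7 = -⅐*(-897/11) = 897/77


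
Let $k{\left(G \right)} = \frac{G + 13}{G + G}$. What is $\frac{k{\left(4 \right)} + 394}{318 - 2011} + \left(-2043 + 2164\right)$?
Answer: $\frac{1635655}{13544} \approx 120.77$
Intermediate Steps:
$k{\left(G \right)} = \frac{13 + G}{2 G}$
$\frac{k{\left(4 \right)} + 394}{318 - 2011} + \left(-2043 + 2164\right) = \frac{\frac{13 + 4}{2 \cdot 4} + 394}{318 - 2011} + \left(-2043 + 2164\right) = \frac{\frac{1}{2} \cdot \frac{1}{4} \cdot 17 + 394}{-1693} + 121 = \left(\frac{17}{8} + 394\right) \left(- \frac{1}{1693}\right) + 121 = \frac{3169}{8} \left(- \frac{1}{1693}\right) + 121 = - \frac{3169}{13544} + 121 = \frac{1635655}{13544}$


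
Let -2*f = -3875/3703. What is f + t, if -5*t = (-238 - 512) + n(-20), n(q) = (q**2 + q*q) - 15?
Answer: -47967/7406 ≈ -6.4768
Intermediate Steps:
n(q) = -15 + 2*q**2 (n(q) = (q**2 + q**2) - 15 = 2*q**2 - 15 = -15 + 2*q**2)
f = 3875/7406 (f = -(-3875)/(2*3703) = -1/2*(-3875/3703) = 3875/7406 ≈ 0.52322)
t = -7 (t = -((-238 - 512) + (-15 + 2*(-20)**2))/5 = -(-750 + (-15 + 2*400))/5 = -(-750 + (-15 + 800))/5 = -(-750 + 785)/5 = -1/5*35 = -7)
f + t = 3875/7406 - 7 = -47967/7406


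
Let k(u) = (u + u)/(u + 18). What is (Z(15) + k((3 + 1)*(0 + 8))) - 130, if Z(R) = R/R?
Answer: -3193/25 ≈ -127.72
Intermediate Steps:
k(u) = 2*u/(18 + u) (k(u) = (2*u)/(18 + u) = 2*u/(18 + u))
Z(R) = 1
(Z(15) + k((3 + 1)*(0 + 8))) - 130 = (1 + 2*((3 + 1)*(0 + 8))/(18 + (3 + 1)*(0 + 8))) - 130 = (1 + 2*(4*8)/(18 + 4*8)) - 130 = (1 + 2*32/(18 + 32)) - 130 = (1 + 2*32/50) - 130 = (1 + 2*32*(1/50)) - 130 = (1 + 32/25) - 130 = 57/25 - 130 = -3193/25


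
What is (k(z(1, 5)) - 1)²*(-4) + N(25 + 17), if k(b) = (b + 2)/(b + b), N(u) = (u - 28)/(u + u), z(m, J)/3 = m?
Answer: 1/18 ≈ 0.055556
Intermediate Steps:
z(m, J) = 3*m
N(u) = (-28 + u)/(2*u) (N(u) = (-28 + u)/((2*u)) = (-28 + u)*(1/(2*u)) = (-28 + u)/(2*u))
k(b) = (2 + b)/(2*b) (k(b) = (2 + b)/((2*b)) = (2 + b)*(1/(2*b)) = (2 + b)/(2*b))
(k(z(1, 5)) - 1)²*(-4) + N(25 + 17) = ((2 + 3*1)/(2*((3*1))) - 1)²*(-4) + (-28 + (25 + 17))/(2*(25 + 17)) = ((½)*(2 + 3)/3 - 1)²*(-4) + (½)*(-28 + 42)/42 = ((½)*(⅓)*5 - 1)²*(-4) + (½)*(1/42)*14 = (⅚ - 1)²*(-4) + ⅙ = (-⅙)²*(-4) + ⅙ = (1/36)*(-4) + ⅙ = -⅑ + ⅙ = 1/18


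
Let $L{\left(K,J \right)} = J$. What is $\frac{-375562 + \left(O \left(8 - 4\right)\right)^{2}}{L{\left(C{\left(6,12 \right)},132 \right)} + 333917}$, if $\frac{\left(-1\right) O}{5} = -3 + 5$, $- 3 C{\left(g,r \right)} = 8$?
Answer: $- \frac{373962}{334049} \approx -1.1195$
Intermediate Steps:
$C{\left(g,r \right)} = - \frac{8}{3}$ ($C{\left(g,r \right)} = \left(- \frac{1}{3}\right) 8 = - \frac{8}{3}$)
$O = -10$ ($O = - 5 \left(-3 + 5\right) = \left(-5\right) 2 = -10$)
$\frac{-375562 + \left(O \left(8 - 4\right)\right)^{2}}{L{\left(C{\left(6,12 \right)},132 \right)} + 333917} = \frac{-375562 + \left(- 10 \left(8 - 4\right)\right)^{2}}{132 + 333917} = \frac{-375562 + \left(- 10 \left(8 + \left(-5 + 1\right)\right)\right)^{2}}{334049} = \left(-375562 + \left(- 10 \left(8 - 4\right)\right)^{2}\right) \frac{1}{334049} = \left(-375562 + \left(\left(-10\right) 4\right)^{2}\right) \frac{1}{334049} = \left(-375562 + \left(-40\right)^{2}\right) \frac{1}{334049} = \left(-375562 + 1600\right) \frac{1}{334049} = \left(-373962\right) \frac{1}{334049} = - \frac{373962}{334049}$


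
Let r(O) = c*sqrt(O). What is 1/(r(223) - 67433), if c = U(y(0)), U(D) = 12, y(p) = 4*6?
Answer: -67433/4547177377 - 12*sqrt(223)/4547177377 ≈ -1.4869e-5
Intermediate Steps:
y(p) = 24
c = 12
r(O) = 12*sqrt(O)
1/(r(223) - 67433) = 1/(12*sqrt(223) - 67433) = 1/(-67433 + 12*sqrt(223))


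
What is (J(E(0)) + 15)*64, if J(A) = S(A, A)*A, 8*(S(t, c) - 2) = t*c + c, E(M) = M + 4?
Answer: 2112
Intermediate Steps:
E(M) = 4 + M
S(t, c) = 2 + c/8 + c*t/8 (S(t, c) = 2 + (t*c + c)/8 = 2 + (c*t + c)/8 = 2 + (c + c*t)/8 = 2 + (c/8 + c*t/8) = 2 + c/8 + c*t/8)
J(A) = A*(2 + A/8 + A²/8) (J(A) = (2 + A/8 + A*A/8)*A = (2 + A/8 + A²/8)*A = A*(2 + A/8 + A²/8))
(J(E(0)) + 15)*64 = ((4 + 0)*(16 + (4 + 0) + (4 + 0)²)/8 + 15)*64 = ((⅛)*4*(16 + 4 + 4²) + 15)*64 = ((⅛)*4*(16 + 4 + 16) + 15)*64 = ((⅛)*4*36 + 15)*64 = (18 + 15)*64 = 33*64 = 2112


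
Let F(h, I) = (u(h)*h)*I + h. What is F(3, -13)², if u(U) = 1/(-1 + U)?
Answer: 1089/4 ≈ 272.25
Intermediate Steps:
F(h, I) = h + I*h/(-1 + h) (F(h, I) = (h/(-1 + h))*I + h = I*h/(-1 + h) + h = h + I*h/(-1 + h))
F(3, -13)² = (3*(-1 - 13 + 3)/(-1 + 3))² = (3*(-11)/2)² = (3*(½)*(-11))² = (-33/2)² = 1089/4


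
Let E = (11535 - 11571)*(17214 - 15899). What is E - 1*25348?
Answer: -72688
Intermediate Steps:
E = -47340 (E = -36*1315 = -47340)
E - 1*25348 = -47340 - 1*25348 = -47340 - 25348 = -72688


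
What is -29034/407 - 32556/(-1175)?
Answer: -20864658/478225 ≈ -43.629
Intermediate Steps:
-29034/407 - 32556/(-1175) = -29034*1/407 - 32556*(-1/1175) = -29034/407 + 32556/1175 = -20864658/478225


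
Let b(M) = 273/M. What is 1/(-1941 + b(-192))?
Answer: -64/124315 ≈ -0.00051482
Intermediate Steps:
1/(-1941 + b(-192)) = 1/(-1941 + 273/(-192)) = 1/(-1941 + 273*(-1/192)) = 1/(-1941 - 91/64) = 1/(-124315/64) = -64/124315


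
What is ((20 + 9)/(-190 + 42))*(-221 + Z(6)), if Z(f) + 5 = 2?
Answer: 1624/37 ≈ 43.892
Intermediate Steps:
Z(f) = -3 (Z(f) = -5 + 2 = -3)
((20 + 9)/(-190 + 42))*(-221 + Z(6)) = ((20 + 9)/(-190 + 42))*(-221 - 3) = (29/(-148))*(-224) = (29*(-1/148))*(-224) = -29/148*(-224) = 1624/37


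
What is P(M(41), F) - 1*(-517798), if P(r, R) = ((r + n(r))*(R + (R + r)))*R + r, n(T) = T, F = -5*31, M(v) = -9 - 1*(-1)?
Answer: -270850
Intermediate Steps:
M(v) = -8 (M(v) = -9 + 1 = -8)
F = -155
P(r, R) = r + 2*R*r*(r + 2*R) (P(r, R) = ((r + r)*(R + (R + r)))*R + r = ((2*r)*(r + 2*R))*R + r = (2*r*(r + 2*R))*R + r = 2*R*r*(r + 2*R) + r = r + 2*R*r*(r + 2*R))
P(M(41), F) - 1*(-517798) = -8*(1 + 4*(-155)**2 + 2*(-155)*(-8)) - 1*(-517798) = -8*(1 + 4*24025 + 2480) + 517798 = -8*(1 + 96100 + 2480) + 517798 = -8*98581 + 517798 = -788648 + 517798 = -270850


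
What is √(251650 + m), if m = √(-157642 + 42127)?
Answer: √(251650 + 3*I*√12835) ≈ 501.65 + 0.339*I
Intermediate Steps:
m = 3*I*√12835 (m = √(-115515) = 3*I*√12835 ≈ 339.88*I)
√(251650 + m) = √(251650 + 3*I*√12835)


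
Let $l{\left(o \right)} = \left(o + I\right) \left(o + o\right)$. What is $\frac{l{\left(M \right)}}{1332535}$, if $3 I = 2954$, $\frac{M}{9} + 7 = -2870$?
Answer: $\frac{257980590}{266507} \approx 968.01$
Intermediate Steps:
$M = -25893$ ($M = -63 + 9 \left(-2870\right) = -63 - 25830 = -25893$)
$I = \frac{2954}{3}$ ($I = \frac{1}{3} \cdot 2954 = \frac{2954}{3} \approx 984.67$)
$l{\left(o \right)} = 2 o \left(\frac{2954}{3} + o\right)$ ($l{\left(o \right)} = \left(o + \frac{2954}{3}\right) \left(o + o\right) = \left(\frac{2954}{3} + o\right) 2 o = 2 o \left(\frac{2954}{3} + o\right)$)
$\frac{l{\left(M \right)}}{1332535} = \frac{\frac{2}{3} \left(-25893\right) \left(2954 + 3 \left(-25893\right)\right)}{1332535} = \frac{2}{3} \left(-25893\right) \left(2954 - 77679\right) \frac{1}{1332535} = \frac{2}{3} \left(-25893\right) \left(-74725\right) \frac{1}{1332535} = 1289902950 \cdot \frac{1}{1332535} = \frac{257980590}{266507}$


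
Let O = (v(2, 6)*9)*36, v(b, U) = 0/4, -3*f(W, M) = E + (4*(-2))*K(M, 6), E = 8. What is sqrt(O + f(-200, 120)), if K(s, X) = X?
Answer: 2*sqrt(30)/3 ≈ 3.6515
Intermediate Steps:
f(W, M) = 40/3 (f(W, M) = -(8 + (4*(-2))*6)/3 = -(8 - 8*6)/3 = -(8 - 48)/3 = -1/3*(-40) = 40/3)
v(b, U) = 0 (v(b, U) = 0*(1/4) = 0)
O = 0 (O = (0*9)*36 = 0*36 = 0)
sqrt(O + f(-200, 120)) = sqrt(0 + 40/3) = sqrt(40/3) = 2*sqrt(30)/3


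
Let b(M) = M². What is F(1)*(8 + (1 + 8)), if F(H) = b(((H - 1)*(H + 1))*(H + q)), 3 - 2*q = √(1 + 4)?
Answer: 0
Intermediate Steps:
q = 3/2 - √5/2 (q = 3/2 - √(1 + 4)/2 = 3/2 - √5/2 ≈ 0.38197)
F(H) = (1 + H)²*(-1 + H)²*(3/2 + H - √5/2)² (F(H) = (((H - 1)*(H + 1))*(H + (3/2 - √5/2)))² = (((-1 + H)*(1 + H))*(3/2 + H - √5/2))² = (((1 + H)*(-1 + H))*(3/2 + H - √5/2))² = ((1 + H)*(-1 + H)*(3/2 + H - √5/2))² = (1 + H)²*(-1 + H)²*(3/2 + H - √5/2)²)
F(1)*(8 + (1 + 8)) = ((-3 + √5 - 2*1 + 2*1³ + 1²*(3 - √5))²/4)*(8 + (1 + 8)) = ((-3 + √5 - 2 + 2*1 + 1*(3 - √5))²/4)*(8 + 9) = ((-3 + √5 - 2 + 2 + (3 - √5))²/4)*17 = ((¼)*0²)*17 = ((¼)*0)*17 = 0*17 = 0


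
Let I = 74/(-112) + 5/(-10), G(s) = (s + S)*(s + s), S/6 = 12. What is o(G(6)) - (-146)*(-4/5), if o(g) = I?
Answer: -33029/280 ≈ -117.96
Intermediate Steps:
S = 72 (S = 6*12 = 72)
G(s) = 2*s*(72 + s) (G(s) = (s + 72)*(s + s) = (72 + s)*(2*s) = 2*s*(72 + s))
I = -65/56 (I = 74*(-1/112) + 5*(-⅒) = -37/56 - ½ = -65/56 ≈ -1.1607)
o(g) = -65/56
o(G(6)) - (-146)*(-4/5) = -65/56 - (-146)*(-4/5) = -65/56 - (-146)*(-4*⅕) = -65/56 - (-146)*(-4)/5 = -65/56 - 1*584/5 = -65/56 - 584/5 = -33029/280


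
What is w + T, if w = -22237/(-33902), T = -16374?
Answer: -555089111/33902 ≈ -16373.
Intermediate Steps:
w = 22237/33902 (w = -22237*(-1/33902) = 22237/33902 ≈ 0.65592)
w + T = 22237/33902 - 16374 = -555089111/33902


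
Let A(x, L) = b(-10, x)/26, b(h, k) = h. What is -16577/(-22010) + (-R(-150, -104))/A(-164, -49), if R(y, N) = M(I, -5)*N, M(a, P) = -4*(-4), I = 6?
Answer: -95207487/22010 ≈ -4325.6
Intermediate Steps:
M(a, P) = 16
A(x, L) = -5/13 (A(x, L) = -10/26 = -10*1/26 = -5/13)
R(y, N) = 16*N
-16577/(-22010) + (-R(-150, -104))/A(-164, -49) = -16577/(-22010) + (-16*(-104))/(-5/13) = -16577*(-1/22010) - 1*(-1664)*(-13/5) = 16577/22010 + 1664*(-13/5) = 16577/22010 - 21632/5 = -95207487/22010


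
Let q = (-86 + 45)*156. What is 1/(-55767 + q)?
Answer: -1/62163 ≈ -1.6087e-5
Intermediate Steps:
q = -6396 (q = -41*156 = -6396)
1/(-55767 + q) = 1/(-55767 - 6396) = 1/(-62163) = -1/62163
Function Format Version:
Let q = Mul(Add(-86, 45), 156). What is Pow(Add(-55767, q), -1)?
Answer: Rational(-1, 62163) ≈ -1.6087e-5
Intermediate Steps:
q = -6396 (q = Mul(-41, 156) = -6396)
Pow(Add(-55767, q), -1) = Pow(Add(-55767, -6396), -1) = Pow(-62163, -1) = Rational(-1, 62163)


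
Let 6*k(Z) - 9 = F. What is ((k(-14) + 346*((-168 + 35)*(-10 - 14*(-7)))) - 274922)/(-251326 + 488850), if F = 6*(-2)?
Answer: -8649013/475048 ≈ -18.207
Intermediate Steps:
F = -12
k(Z) = -1/2 (k(Z) = 3/2 + (1/6)*(-12) = 3/2 - 2 = -1/2)
((k(-14) + 346*((-168 + 35)*(-10 - 14*(-7)))) - 274922)/(-251326 + 488850) = ((-1/2 + 346*((-168 + 35)*(-10 - 14*(-7)))) - 274922)/(-251326 + 488850) = ((-1/2 + 346*(-133*(-10 + 98))) - 274922)/237524 = ((-1/2 + 346*(-133*88)) - 274922)*(1/237524) = ((-1/2 + 346*(-11704)) - 274922)*(1/237524) = ((-1/2 - 4049584) - 274922)*(1/237524) = (-8099169/2 - 274922)*(1/237524) = -8649013/2*1/237524 = -8649013/475048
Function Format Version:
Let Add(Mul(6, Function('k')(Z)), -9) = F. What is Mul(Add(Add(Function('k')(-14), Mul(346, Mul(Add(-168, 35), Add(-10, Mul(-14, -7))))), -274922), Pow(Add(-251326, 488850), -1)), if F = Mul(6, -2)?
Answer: Rational(-8649013, 475048) ≈ -18.207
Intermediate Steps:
F = -12
Function('k')(Z) = Rational(-1, 2) (Function('k')(Z) = Add(Rational(3, 2), Mul(Rational(1, 6), -12)) = Add(Rational(3, 2), -2) = Rational(-1, 2))
Mul(Add(Add(Function('k')(-14), Mul(346, Mul(Add(-168, 35), Add(-10, Mul(-14, -7))))), -274922), Pow(Add(-251326, 488850), -1)) = Mul(Add(Add(Rational(-1, 2), Mul(346, Mul(Add(-168, 35), Add(-10, Mul(-14, -7))))), -274922), Pow(Add(-251326, 488850), -1)) = Mul(Add(Add(Rational(-1, 2), Mul(346, Mul(-133, Add(-10, 98)))), -274922), Pow(237524, -1)) = Mul(Add(Add(Rational(-1, 2), Mul(346, Mul(-133, 88))), -274922), Rational(1, 237524)) = Mul(Add(Add(Rational(-1, 2), Mul(346, -11704)), -274922), Rational(1, 237524)) = Mul(Add(Add(Rational(-1, 2), -4049584), -274922), Rational(1, 237524)) = Mul(Add(Rational(-8099169, 2), -274922), Rational(1, 237524)) = Mul(Rational(-8649013, 2), Rational(1, 237524)) = Rational(-8649013, 475048)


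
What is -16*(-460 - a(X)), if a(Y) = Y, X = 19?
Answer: 7664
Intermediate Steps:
-16*(-460 - a(X)) = -16*(-460 - 1*19) = -16*(-460 - 19) = -16*(-479) = 7664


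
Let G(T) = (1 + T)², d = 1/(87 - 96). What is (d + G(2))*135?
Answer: 1200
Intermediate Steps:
d = -⅑ (d = 1/(-9) = -⅑ ≈ -0.11111)
(d + G(2))*135 = (-⅑ + (1 + 2)²)*135 = (-⅑ + 3²)*135 = (-⅑ + 9)*135 = (80/9)*135 = 1200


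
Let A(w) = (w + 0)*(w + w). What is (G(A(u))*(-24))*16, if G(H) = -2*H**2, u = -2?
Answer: 49152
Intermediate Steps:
A(w) = 2*w**2 (A(w) = w*(2*w) = 2*w**2)
(G(A(u))*(-24))*16 = (-2*(2*(-2)**2)**2*(-24))*16 = (-2*(2*4)**2*(-24))*16 = (-2*8**2*(-24))*16 = (-2*64*(-24))*16 = -128*(-24)*16 = 3072*16 = 49152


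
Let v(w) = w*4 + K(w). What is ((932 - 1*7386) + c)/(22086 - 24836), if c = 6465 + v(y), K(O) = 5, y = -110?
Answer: 212/1375 ≈ 0.15418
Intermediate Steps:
v(w) = 5 + 4*w (v(w) = w*4 + 5 = 4*w + 5 = 5 + 4*w)
c = 6030 (c = 6465 + (5 + 4*(-110)) = 6465 + (5 - 440) = 6465 - 435 = 6030)
((932 - 1*7386) + c)/(22086 - 24836) = ((932 - 1*7386) + 6030)/(22086 - 24836) = ((932 - 7386) + 6030)/(-2750) = (-6454 + 6030)*(-1/2750) = -424*(-1/2750) = 212/1375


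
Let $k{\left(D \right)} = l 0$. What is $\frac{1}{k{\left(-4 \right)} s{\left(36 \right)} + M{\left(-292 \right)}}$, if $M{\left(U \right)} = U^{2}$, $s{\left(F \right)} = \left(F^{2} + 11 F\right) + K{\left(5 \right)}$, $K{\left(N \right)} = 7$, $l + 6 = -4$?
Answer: $\frac{1}{85264} \approx 1.1728 \cdot 10^{-5}$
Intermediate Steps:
$l = -10$ ($l = -6 - 4 = -10$)
$s{\left(F \right)} = 7 + F^{2} + 11 F$ ($s{\left(F \right)} = \left(F^{2} + 11 F\right) + 7 = 7 + F^{2} + 11 F$)
$k{\left(D \right)} = 0$ ($k{\left(D \right)} = \left(-10\right) 0 = 0$)
$\frac{1}{k{\left(-4 \right)} s{\left(36 \right)} + M{\left(-292 \right)}} = \frac{1}{0 \left(7 + 36^{2} + 11 \cdot 36\right) + \left(-292\right)^{2}} = \frac{1}{0 \left(7 + 1296 + 396\right) + 85264} = \frac{1}{0 \cdot 1699 + 85264} = \frac{1}{0 + 85264} = \frac{1}{85264}$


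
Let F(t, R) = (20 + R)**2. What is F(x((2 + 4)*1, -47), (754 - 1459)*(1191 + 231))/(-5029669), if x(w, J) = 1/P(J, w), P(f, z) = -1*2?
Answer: -1004986200100/5029669 ≈ -1.9981e+5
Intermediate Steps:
P(f, z) = -2
x(w, J) = -1/2 (x(w, J) = 1/(-2) = -1/2)
F(x((2 + 4)*1, -47), (754 - 1459)*(1191 + 231))/(-5029669) = (20 + (754 - 1459)*(1191 + 231))**2/(-5029669) = (20 - 705*1422)**2*(-1/5029669) = (20 - 1002510)**2*(-1/5029669) = (-1002490)**2*(-1/5029669) = 1004986200100*(-1/5029669) = -1004986200100/5029669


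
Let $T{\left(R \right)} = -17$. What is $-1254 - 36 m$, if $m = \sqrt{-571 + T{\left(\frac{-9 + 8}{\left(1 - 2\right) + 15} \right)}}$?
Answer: $-1254 - 504 i \sqrt{3} \approx -1254.0 - 872.95 i$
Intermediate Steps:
$m = 14 i \sqrt{3}$ ($m = \sqrt{-571 - 17} = \sqrt{-588} = 14 i \sqrt{3} \approx 24.249 i$)
$-1254 - 36 m = -1254 - 36 \cdot 14 i \sqrt{3} = -1254 - 504 i \sqrt{3}$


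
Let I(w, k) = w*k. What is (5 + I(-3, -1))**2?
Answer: 64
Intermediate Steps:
I(w, k) = k*w
(5 + I(-3, -1))**2 = (5 - 1*(-3))**2 = (5 + 3)**2 = 8**2 = 64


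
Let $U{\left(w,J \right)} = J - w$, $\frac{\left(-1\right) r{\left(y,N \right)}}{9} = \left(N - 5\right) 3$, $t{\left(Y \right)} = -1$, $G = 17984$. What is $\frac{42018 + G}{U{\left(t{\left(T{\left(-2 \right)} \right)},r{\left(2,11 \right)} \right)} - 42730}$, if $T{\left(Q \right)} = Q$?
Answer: $- \frac{60002}{42891} \approx -1.3989$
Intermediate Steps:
$r{\left(y,N \right)} = 135 - 27 N$ ($r{\left(y,N \right)} = - 9 \left(N - 5\right) 3 = - 9 \left(-5 + N\right) 3 = - 9 \left(-15 + 3 N\right) = 135 - 27 N$)
$\frac{42018 + G}{U{\left(t{\left(T{\left(-2 \right)} \right)},r{\left(2,11 \right)} \right)} - 42730} = \frac{42018 + 17984}{\left(\left(135 - 297\right) - -1\right) - 42730} = \frac{60002}{\left(\left(135 - 297\right) + 1\right) - 42730} = \frac{60002}{\left(-162 + 1\right) - 42730} = \frac{60002}{-161 - 42730} = \frac{60002}{-42891} = 60002 \left(- \frac{1}{42891}\right) = - \frac{60002}{42891}$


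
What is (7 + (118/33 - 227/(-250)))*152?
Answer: 7200316/4125 ≈ 1745.5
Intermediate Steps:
(7 + (118/33 - 227/(-250)))*152 = (7 + (118*(1/33) - 227*(-1/250)))*152 = (7 + (118/33 + 227/250))*152 = (7 + 36991/8250)*152 = (94741/8250)*152 = 7200316/4125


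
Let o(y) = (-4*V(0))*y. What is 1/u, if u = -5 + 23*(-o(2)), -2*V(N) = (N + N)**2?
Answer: -1/5 ≈ -0.20000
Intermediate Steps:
V(N) = -2*N**2 (V(N) = -(N + N)**2/2 = -4*N**2/2 = -2*N**2)
o(y) = 0 (o(y) = (-(-8)*0**2)*y = (-(-8)*0)*y = (-4*0)*y = 0*y = 0)
u = -5 (u = -5 + 23*(-1*0) = -5 + 23*0 = -5 + 0 = -5)
1/u = 1/(-5) = -1/5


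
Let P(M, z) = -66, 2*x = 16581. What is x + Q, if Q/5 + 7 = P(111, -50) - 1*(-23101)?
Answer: 246861/2 ≈ 1.2343e+5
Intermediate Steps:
x = 16581/2 (x = (½)*16581 = 16581/2 ≈ 8290.5)
Q = 115140 (Q = -35 + 5*(-66 - 1*(-23101)) = -35 + 5*(-66 + 23101) = -35 + 5*23035 = -35 + 115175 = 115140)
x + Q = 16581/2 + 115140 = 246861/2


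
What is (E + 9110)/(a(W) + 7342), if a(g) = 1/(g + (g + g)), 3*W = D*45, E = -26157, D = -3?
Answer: -2301345/991169 ≈ -2.3218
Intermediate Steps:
W = -45 (W = (-3*45)/3 = (⅓)*(-135) = -45)
a(g) = 1/(3*g) (a(g) = 1/(g + 2*g) = 1/(3*g))
(E + 9110)/(a(W) + 7342) = (-26157 + 9110)/((⅓)/(-45) + 7342) = -17047/((⅓)*(-1/45) + 7342) = -17047/(-1/135 + 7342) = -17047/991169/135 = -17047*135/991169 = -2301345/991169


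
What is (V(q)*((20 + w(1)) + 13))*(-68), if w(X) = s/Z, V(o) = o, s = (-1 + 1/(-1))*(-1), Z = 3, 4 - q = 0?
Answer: -27472/3 ≈ -9157.3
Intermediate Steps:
q = 4 (q = 4 - 1*0 = 4 + 0 = 4)
s = 2 (s = (-1 - 1)*(-1) = -2*(-1) = 2)
w(X) = ⅔ (w(X) = 2/3 = 2*(⅓) = ⅔)
(V(q)*((20 + w(1)) + 13))*(-68) = (4*((20 + ⅔) + 13))*(-68) = (4*(62/3 + 13))*(-68) = (4*(101/3))*(-68) = (404/3)*(-68) = -27472/3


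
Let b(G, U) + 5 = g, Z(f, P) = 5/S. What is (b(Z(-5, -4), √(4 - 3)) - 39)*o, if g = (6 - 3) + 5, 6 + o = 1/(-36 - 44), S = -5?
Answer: 4329/20 ≈ 216.45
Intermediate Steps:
o = -481/80 (o = -6 + 1/(-36 - 44) = -6 + 1/(-80) = -6 - 1/80 = -481/80 ≈ -6.0125)
Z(f, P) = -1 (Z(f, P) = 5/(-5) = 5*(-⅕) = -1)
g = 8 (g = 3 + 5 = 8)
b(G, U) = 3 (b(G, U) = -5 + 8 = 3)
(b(Z(-5, -4), √(4 - 3)) - 39)*o = (3 - 39)*(-481/80) = -36*(-481/80) = 4329/20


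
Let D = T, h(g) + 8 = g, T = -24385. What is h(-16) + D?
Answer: -24409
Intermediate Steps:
h(g) = -8 + g
D = -24385
h(-16) + D = (-8 - 16) - 24385 = -24 - 24385 = -24409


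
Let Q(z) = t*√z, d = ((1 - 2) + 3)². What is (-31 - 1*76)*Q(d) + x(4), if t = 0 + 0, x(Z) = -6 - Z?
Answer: -10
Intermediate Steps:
t = 0
d = 4 (d = (-1 + 3)² = 2² = 4)
Q(z) = 0 (Q(z) = 0*√z = 0)
(-31 - 1*76)*Q(d) + x(4) = (-31 - 1*76)*0 + (-6 - 1*4) = (-31 - 76)*0 + (-6 - 4) = -107*0 - 10 = 0 - 10 = -10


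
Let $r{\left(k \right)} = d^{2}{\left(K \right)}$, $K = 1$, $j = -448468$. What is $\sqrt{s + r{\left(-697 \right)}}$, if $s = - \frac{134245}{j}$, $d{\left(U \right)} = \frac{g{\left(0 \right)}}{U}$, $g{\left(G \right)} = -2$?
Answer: $\frac{\sqrt{216174693689}}{224234} \approx 2.0735$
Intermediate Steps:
$d{\left(U \right)} = - \frac{2}{U}$
$s = \frac{134245}{448468}$ ($s = - \frac{134245}{-448468} = \left(-134245\right) \left(- \frac{1}{448468}\right) = \frac{134245}{448468} \approx 0.29934$)
$r{\left(k \right)} = 4$ ($r{\left(k \right)} = \left(- \frac{2}{1}\right)^{2} = \left(\left(-2\right) 1\right)^{2} = \left(-2\right)^{2} = 4$)
$\sqrt{s + r{\left(-697 \right)}} = \sqrt{\frac{134245}{448468} + 4} = \sqrt{\frac{1928117}{448468}} = \frac{\sqrt{216174693689}}{224234}$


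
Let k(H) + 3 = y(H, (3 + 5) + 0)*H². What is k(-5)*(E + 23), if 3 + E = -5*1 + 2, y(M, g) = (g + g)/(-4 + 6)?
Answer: 3349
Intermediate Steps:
y(M, g) = g (y(M, g) = (2*g)/2 = (2*g)*(½) = g)
E = -6 (E = -3 + (-5*1 + 2) = -3 + (-5 + 2) = -3 - 3 = -6)
k(H) = -3 + 8*H² (k(H) = -3 + ((3 + 5) + 0)*H² = -3 + (8 + 0)*H² = -3 + 8*H²)
k(-5)*(E + 23) = (-3 + 8*(-5)²)*(-6 + 23) = (-3 + 8*25)*17 = (-3 + 200)*17 = 197*17 = 3349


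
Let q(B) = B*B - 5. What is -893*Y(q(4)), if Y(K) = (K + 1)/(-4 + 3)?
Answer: 10716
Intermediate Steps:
q(B) = -5 + B**2 (q(B) = B**2 - 5 = -5 + B**2)
Y(K) = -1 - K (Y(K) = (1 + K)/(-1) = (1 + K)*(-1) = -1 - K)
-893*Y(q(4)) = -893*(-1 - (-5 + 4**2)) = -893*(-1 - (-5 + 16)) = -893*(-1 - 1*11) = -893*(-1 - 11) = -893*(-12) = 10716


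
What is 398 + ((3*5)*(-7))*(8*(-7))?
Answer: 6278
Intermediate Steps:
398 + ((3*5)*(-7))*(8*(-7)) = 398 + (15*(-7))*(-56) = 398 - 105*(-56) = 398 + 5880 = 6278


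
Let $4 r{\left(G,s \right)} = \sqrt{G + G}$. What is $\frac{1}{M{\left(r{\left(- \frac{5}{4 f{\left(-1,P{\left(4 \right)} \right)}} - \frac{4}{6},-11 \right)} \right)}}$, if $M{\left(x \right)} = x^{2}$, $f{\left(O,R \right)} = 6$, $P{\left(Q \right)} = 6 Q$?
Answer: $- \frac{64}{7} \approx -9.1429$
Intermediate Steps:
$r{\left(G,s \right)} = \frac{\sqrt{2} \sqrt{G}}{4}$ ($r{\left(G,s \right)} = \frac{\sqrt{G + G}}{4} = \frac{\sqrt{2 G}}{4} = \frac{\sqrt{2} \sqrt{G}}{4}$)
$\frac{1}{M{\left(r{\left(- \frac{5}{4 f{\left(-1,P{\left(4 \right)} \right)}} - \frac{4}{6},-11 \right)} \right)}} = \frac{1}{\left(\frac{\sqrt{2} \sqrt{- \frac{5}{4 \cdot 6} - \frac{4}{6}}}{4}\right)^{2}} = \frac{1}{\left(\frac{\sqrt{2} \sqrt{- \frac{5}{24} - \frac{2}{3}}}{4}\right)^{2}} = \frac{1}{\left(\frac{\sqrt{2} \sqrt{- \frac{7}{8}}}{4}\right)^{2}} = \frac{1}{\left(\frac{\sqrt{2} \frac{i \sqrt{14}}{4}}{4}\right)^{2}} = \frac{1}{\left(\frac{i \sqrt{7}}{8}\right)^{2}} = \frac{1}{- \frac{7}{64}} = - \frac{64}{7}$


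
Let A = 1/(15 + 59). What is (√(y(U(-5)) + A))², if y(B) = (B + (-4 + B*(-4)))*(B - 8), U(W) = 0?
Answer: 2369/74 ≈ 32.013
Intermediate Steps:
A = 1/74 ≈ 0.013514
y(B) = (-8 + B)*(-4 - 3*B) (y(B) = (B + (-4 - 4*B))*(-8 + B) = (-4 - 3*B)*(-8 + B) = (-8 + B)*(-4 - 3*B))
(√(y(U(-5)) + A))² = (√((32 - 3*0² + 20*0) + 1/74))² = (√((32 - 3*0 + 0) + 1/74))² = (√((32 + 0 + 0) + 1/74))² = (√(32 + 1/74))² = (√(2369/74))² = (√175306/74)² = 2369/74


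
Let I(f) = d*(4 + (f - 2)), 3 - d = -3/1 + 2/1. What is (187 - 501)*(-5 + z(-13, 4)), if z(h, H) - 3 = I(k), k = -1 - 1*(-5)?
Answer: -6908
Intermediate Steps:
k = 4 (k = -1 + 5 = 4)
d = 4 (d = 3 - (-3/1 + 2/1) = 3 - (-3*1 + 2*1) = 3 - (-3 + 2) = 3 - 1*(-1) = 3 + 1 = 4)
I(f) = 8 + 4*f (I(f) = 4*(4 + (f - 2)) = 4*(4 + (-2 + f)) = 4*(2 + f) = 8 + 4*f)
z(h, H) = 27 (z(h, H) = 3 + (8 + 4*4) = 3 + (8 + 16) = 3 + 24 = 27)
(187 - 501)*(-5 + z(-13, 4)) = (187 - 501)*(-5 + 27) = -314*22 = -6908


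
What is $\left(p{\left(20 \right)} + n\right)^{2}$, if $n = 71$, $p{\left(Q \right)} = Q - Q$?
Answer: $5041$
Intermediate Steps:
$p{\left(Q \right)} = 0$
$\left(p{\left(20 \right)} + n\right)^{2} = \left(0 + 71\right)^{2} = 71^{2} = 5041$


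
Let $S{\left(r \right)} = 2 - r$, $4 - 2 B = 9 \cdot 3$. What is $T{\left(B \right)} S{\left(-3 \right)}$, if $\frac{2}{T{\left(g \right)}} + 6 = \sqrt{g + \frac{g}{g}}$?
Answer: $- \frac{40}{31} - \frac{10 i \sqrt{42}}{93} \approx -1.2903 - 0.69685 i$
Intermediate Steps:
$B = - \frac{23}{2}$ ($B = 2 - \frac{9 \cdot 3}{2} = 2 - \frac{27}{2} = - \frac{23}{2} \approx -11.5$)
$T{\left(g \right)} = \frac{2}{-6 + \sqrt{1 + g}}$ ($T{\left(g \right)} = \frac{2}{-6 + \sqrt{g + \frac{g}{g}}} = \frac{2}{-6 + \sqrt{g + 1}} = \frac{2}{-6 + \sqrt{1 + g}}$)
$T{\left(B \right)} S{\left(-3 \right)} = \frac{2}{-6 + \sqrt{1 - \frac{23}{2}}} \left(2 - -3\right) = \frac{2}{-6 + \sqrt{- \frac{21}{2}}} \left(2 + 3\right) = \frac{2}{-6 + \frac{i \sqrt{42}}{2}} \cdot 5 = \frac{10}{-6 + \frac{i \sqrt{42}}{2}}$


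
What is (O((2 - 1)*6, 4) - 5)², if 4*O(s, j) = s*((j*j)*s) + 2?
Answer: 77841/4 ≈ 19460.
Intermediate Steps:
O(s, j) = ½ + j²*s²/4 (O(s, j) = (s*((j*j)*s) + 2)/4 = (s*(j²*s) + 2)/4 = (s*(s*j²) + 2)/4 = (j²*s² + 2)/4 = (2 + j²*s²)/4 = ½ + j²*s²/4)
(O((2 - 1)*6, 4) - 5)² = ((½ + (¼)*4²*((2 - 1)*6)²) - 5)² = ((½ + (¼)*16*(1*6)²) - 5)² = ((½ + (¼)*16*6²) - 5)² = ((½ + (¼)*16*36) - 5)² = ((½ + 144) - 5)² = (289/2 - 5)² = (279/2)² = 77841/4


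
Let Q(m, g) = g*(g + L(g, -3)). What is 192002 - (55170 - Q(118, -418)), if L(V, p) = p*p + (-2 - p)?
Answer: 307376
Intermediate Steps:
L(V, p) = -2 + p² - p (L(V, p) = p² + (-2 - p) = -2 + p² - p)
Q(m, g) = g*(10 + g) (Q(m, g) = g*(g + (-2 + (-3)² - 1*(-3))) = g*(g + (-2 + 9 + 3)) = g*(g + 10) = g*(10 + g))
192002 - (55170 - Q(118, -418)) = 192002 - (55170 - (-418)*(10 - 418)) = 192002 - (55170 - (-418)*(-408)) = 192002 - (55170 - 1*170544) = 192002 - (55170 - 170544) = 192002 - 1*(-115374) = 192002 + 115374 = 307376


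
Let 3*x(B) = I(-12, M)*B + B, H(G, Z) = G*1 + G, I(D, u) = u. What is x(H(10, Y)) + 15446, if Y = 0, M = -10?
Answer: 15386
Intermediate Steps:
H(G, Z) = 2*G (H(G, Z) = G + G = 2*G)
x(B) = -3*B (x(B) = (-10*B + B)/3 = (-9*B)/3 = -3*B)
x(H(10, Y)) + 15446 = -6*10 + 15446 = -3*20 + 15446 = -60 + 15446 = 15386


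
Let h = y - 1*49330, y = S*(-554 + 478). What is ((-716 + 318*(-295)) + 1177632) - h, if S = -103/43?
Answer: 48686920/43 ≈ 1.1323e+6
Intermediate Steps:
S = -103/43 (S = -103*1/43 = -103/43 ≈ -2.3953)
y = 7828/43 (y = -103*(-554 + 478)/43 = -103/43*(-76) = 7828/43 ≈ 182.05)
h = -2113362/43 (h = 7828/43 - 1*49330 = 7828/43 - 49330 = -2113362/43 ≈ -49148.)
((-716 + 318*(-295)) + 1177632) - h = ((-716 + 318*(-295)) + 1177632) - 1*(-2113362/43) = ((-716 - 93810) + 1177632) + 2113362/43 = (-94526 + 1177632) + 2113362/43 = 1083106 + 2113362/43 = 48686920/43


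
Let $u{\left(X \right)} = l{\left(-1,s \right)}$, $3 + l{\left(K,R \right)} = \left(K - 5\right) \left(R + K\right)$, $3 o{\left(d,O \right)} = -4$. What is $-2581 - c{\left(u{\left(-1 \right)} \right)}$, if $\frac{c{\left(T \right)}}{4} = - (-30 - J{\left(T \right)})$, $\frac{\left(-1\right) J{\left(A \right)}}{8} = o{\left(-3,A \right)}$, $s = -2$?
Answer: $- \frac{8231}{3} \approx -2743.7$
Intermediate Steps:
$o{\left(d,O \right)} = - \frac{4}{3}$ ($o{\left(d,O \right)} = \frac{1}{3} \left(-4\right) = - \frac{4}{3}$)
$l{\left(K,R \right)} = -3 + \left(-5 + K\right) \left(K + R\right)$ ($l{\left(K,R \right)} = -3 + \left(K - 5\right) \left(R + K\right) = -3 + \left(-5 + K\right) \left(K + R\right)$)
$u{\left(X \right)} = 15$ ($u{\left(X \right)} = -3 + \left(-1\right)^{2} - -5 - -10 - -2 = -3 + 1 + 5 + 10 + 2 = 15$)
$J{\left(A \right)} = \frac{32}{3}$ ($J{\left(A \right)} = \left(-8\right) \left(- \frac{4}{3}\right) = \frac{32}{3}$)
$c{\left(T \right)} = \frac{488}{3}$ ($c{\left(T \right)} = 4 \left(- (-30 - \frac{32}{3})\right) = 4 \left(\left(-1\right) \left(- \frac{122}{3}\right)\right) = 4 \cdot \frac{122}{3} = \frac{488}{3}$)
$-2581 - c{\left(u{\left(-1 \right)} \right)} = -2581 - \frac{488}{3} = - \frac{8231}{3}$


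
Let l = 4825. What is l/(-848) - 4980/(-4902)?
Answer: -3238185/692816 ≈ -4.6740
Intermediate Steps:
l/(-848) - 4980/(-4902) = 4825/(-848) - 4980/(-4902) = 4825*(-1/848) - 4980*(-1/4902) = -4825/848 + 830/817 = -3238185/692816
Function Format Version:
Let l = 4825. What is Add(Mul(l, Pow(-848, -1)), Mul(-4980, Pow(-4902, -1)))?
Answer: Rational(-3238185, 692816) ≈ -4.6740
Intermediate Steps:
Add(Mul(l, Pow(-848, -1)), Mul(-4980, Pow(-4902, -1))) = Add(Mul(4825, Pow(-848, -1)), Mul(-4980, Pow(-4902, -1))) = Add(Mul(4825, Rational(-1, 848)), Mul(-4980, Rational(-1, 4902))) = Add(Rational(-4825, 848), Rational(830, 817)) = Rational(-3238185, 692816)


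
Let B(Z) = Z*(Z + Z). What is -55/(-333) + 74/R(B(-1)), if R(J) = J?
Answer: 12376/333 ≈ 37.165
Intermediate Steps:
B(Z) = 2*Z² (B(Z) = Z*(2*Z) = 2*Z²)
-55/(-333) + 74/R(B(-1)) = -55/(-333) + 74/((2*(-1)²)) = -55*(-1/333) + 74/((2*1)) = 55/333 + 74/2 = 55/333 + 74*(½) = 55/333 + 37 = 12376/333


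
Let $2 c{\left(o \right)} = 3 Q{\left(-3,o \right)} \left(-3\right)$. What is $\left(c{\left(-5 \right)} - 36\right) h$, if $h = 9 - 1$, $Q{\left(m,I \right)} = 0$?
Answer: $-288$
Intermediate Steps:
$h = 8$
$c{\left(o \right)} = 0$ ($c{\left(o \right)} = \frac{3 \cdot 0 \left(-3\right)}{2} = \frac{0 \left(-3\right)}{2} = \frac{1}{2} \cdot 0 = 0$)
$\left(c{\left(-5 \right)} - 36\right) h = \left(0 - 36\right) 8 = \left(-36\right) 8 = -288$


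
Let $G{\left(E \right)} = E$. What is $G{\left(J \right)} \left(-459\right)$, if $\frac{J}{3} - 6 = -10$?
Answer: $5508$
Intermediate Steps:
$J = -12$ ($J = 18 + 3 \left(-10\right) = 18 - 30 = -12$)
$G{\left(J \right)} \left(-459\right) = \left(-12\right) \left(-459\right) = 5508$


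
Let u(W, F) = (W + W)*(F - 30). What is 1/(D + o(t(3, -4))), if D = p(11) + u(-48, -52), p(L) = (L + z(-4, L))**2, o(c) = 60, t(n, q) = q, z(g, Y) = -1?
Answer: 1/8032 ≈ 0.00012450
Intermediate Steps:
u(W, F) = 2*W*(-30 + F) (u(W, F) = (2*W)*(-30 + F) = 2*W*(-30 + F))
p(L) = (-1 + L)**2 (p(L) = (L - 1)**2 = (-1 + L)**2)
D = 7972 (D = (-1 + 11)**2 + 2*(-48)*(-30 - 52) = 10**2 + 2*(-48)*(-82) = 100 + 7872 = 7972)
1/(D + o(t(3, -4))) = 1/(7972 + 60) = 1/8032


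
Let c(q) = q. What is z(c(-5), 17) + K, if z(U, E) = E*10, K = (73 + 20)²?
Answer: 8819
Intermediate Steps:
K = 8649 (K = 93² = 8649)
z(U, E) = 10*E
z(c(-5), 17) + K = 10*17 + 8649 = 170 + 8649 = 8819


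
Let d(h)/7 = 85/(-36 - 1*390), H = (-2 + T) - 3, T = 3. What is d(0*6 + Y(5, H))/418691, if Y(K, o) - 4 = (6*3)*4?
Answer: -85/25480338 ≈ -3.3359e-6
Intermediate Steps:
H = -2 (H = (-2 + 3) - 3 = 1 - 3 = -2)
Y(K, o) = 76 (Y(K, o) = 4 + (6*3)*4 = 4 + 18*4 = 4 + 72 = 76)
d(h) = -595/426 (d(h) = 7*(85/(-36 - 1*390)) = 7*(85/(-36 - 390)) = 7*(85/(-426)) = 7*(85*(-1/426)) = 7*(-85/426) = -595/426)
d(0*6 + Y(5, H))/418691 = -595/426/418691 = -595/426*1/418691 = -85/25480338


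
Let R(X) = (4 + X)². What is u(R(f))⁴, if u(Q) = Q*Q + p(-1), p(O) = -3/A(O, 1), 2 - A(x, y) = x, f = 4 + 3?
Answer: 45937177436160000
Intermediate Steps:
f = 7
A(x, y) = 2 - x
p(O) = -3/(2 - O)
u(Q) = -1 + Q² (u(Q) = Q*Q + 3/(-2 - 1) = Q² + 3/(-3) = Q² + 3*(-⅓) = Q² - 1 = -1 + Q²)
u(R(f))⁴ = (-1 + ((4 + 7)²)²)⁴ = (-1 + (11²)²)⁴ = (-1 + 121²)⁴ = (-1 + 14641)⁴ = 14640⁴ = 45937177436160000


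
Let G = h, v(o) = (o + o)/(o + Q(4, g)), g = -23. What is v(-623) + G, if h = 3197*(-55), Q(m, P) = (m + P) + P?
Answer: -16704147/95 ≈ -1.7583e+5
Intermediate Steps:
Q(m, P) = m + 2*P (Q(m, P) = (P + m) + P = m + 2*P)
h = -175835
v(o) = 2*o/(-42 + o) (v(o) = (o + o)/(o + (4 + 2*(-23))) = (2*o)/(o + (4 - 46)) = (2*o)/(o - 42) = (2*o)/(-42 + o) = 2*o/(-42 + o))
G = -175835
v(-623) + G = 2*(-623)/(-42 - 623) - 175835 = 2*(-623)/(-665) - 175835 = 2*(-623)*(-1/665) - 175835 = 178/95 - 175835 = -16704147/95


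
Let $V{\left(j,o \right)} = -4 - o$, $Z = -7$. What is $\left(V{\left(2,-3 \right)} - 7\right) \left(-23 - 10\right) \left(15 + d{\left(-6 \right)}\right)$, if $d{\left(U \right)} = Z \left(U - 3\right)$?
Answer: $20592$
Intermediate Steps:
$d{\left(U \right)} = 21 - 7 U$ ($d{\left(U \right)} = - 7 \left(U - 3\right) = - 7 \left(-3 + U\right) = 21 - 7 U$)
$\left(V{\left(2,-3 \right)} - 7\right) \left(-23 - 10\right) \left(15 + d{\left(-6 \right)}\right) = \left(\left(-4 - -3\right) - 7\right) \left(-23 - 10\right) \left(15 + \left(21 - -42\right)\right) = \left(\left(-4 + 3\right) - 7\right) \left(-33\right) \left(15 + \left(21 + 42\right)\right) = \left(-1 - 7\right) \left(-33\right) \left(15 + 63\right) = \left(-8\right) \left(-33\right) 78 = 264 \cdot 78 = 20592$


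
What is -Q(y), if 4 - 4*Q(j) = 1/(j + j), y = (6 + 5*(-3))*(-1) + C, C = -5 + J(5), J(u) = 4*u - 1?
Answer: -183/184 ≈ -0.99457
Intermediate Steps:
J(u) = -1 + 4*u
C = 14 (C = -5 + (-1 + 4*5) = -5 + (-1 + 20) = -5 + 19 = 14)
y = 23 (y = (6 + 5*(-3))*(-1) + 14 = (6 - 15)*(-1) + 14 = -9*(-1) + 14 = 9 + 14 = 23)
Q(j) = 1 - 1/(8*j) (Q(j) = 1 - 1/(4*(j + j)) = 1 - 1/(2*j)/4 = 1 - 1/(8*j))
-Q(y) = -(-1/8 + 23)/23 = -183/(23*8) = -1*183/184 = -183/184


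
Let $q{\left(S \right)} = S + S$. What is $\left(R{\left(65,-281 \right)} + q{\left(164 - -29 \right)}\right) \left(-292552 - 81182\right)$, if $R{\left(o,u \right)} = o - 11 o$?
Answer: $98665776$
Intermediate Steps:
$R{\left(o,u \right)} = - 10 o$
$q{\left(S \right)} = 2 S$
$\left(R{\left(65,-281 \right)} + q{\left(164 - -29 \right)}\right) \left(-292552 - 81182\right) = \left(\left(-10\right) 65 + 2 \left(164 - -29\right)\right) \left(-292552 - 81182\right) = \left(-650 + 2 \left(164 + 29\right)\right) \left(-373734\right) = \left(-650 + 2 \cdot 193\right) \left(-373734\right) = \left(-650 + 386\right) \left(-373734\right) = \left(-264\right) \left(-373734\right) = 98665776$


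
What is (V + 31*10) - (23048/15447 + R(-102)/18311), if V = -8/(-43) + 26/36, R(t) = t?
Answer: 22580147812805/72975304386 ≈ 309.42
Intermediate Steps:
V = 703/774 (V = -8*(-1/43) + 26*(1/36) = 8/43 + 13/18 = 703/774 ≈ 0.90827)
(V + 31*10) - (23048/15447 + R(-102)/18311) = (703/774 + 31*10) - (23048/15447 - 102/18311) = (703/774 + 310) - (23048*(1/15447) - 102*1/18311) = 240643/774 - (23048/15447 - 102/18311) = 240643/774 - 1*420456334/282850017 = 240643/774 - 420456334/282850017 = 22580147812805/72975304386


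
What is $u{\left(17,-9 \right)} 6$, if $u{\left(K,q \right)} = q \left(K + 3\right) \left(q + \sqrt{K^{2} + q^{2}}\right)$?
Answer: $9720 - 1080 \sqrt{370} \approx -11054.0$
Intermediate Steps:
$u{\left(K,q \right)} = q \left(3 + K\right) \left(q + \sqrt{K^{2} + q^{2}}\right)$
$u{\left(17,-9 \right)} 6 = - 9 \left(3 \left(-9\right) + 3 \sqrt{17^{2} + \left(-9\right)^{2}} + 17 \left(-9\right) + 17 \sqrt{17^{2} + \left(-9\right)^{2}}\right) 6 = - 9 \left(-27 + 3 \sqrt{289 + 81} - 153 + 17 \sqrt{289 + 81}\right) 6 = - 9 \left(-27 + 3 \sqrt{370} - 153 + 17 \sqrt{370}\right) 6 = - 9 \left(-180 + 20 \sqrt{370}\right) 6 = \left(1620 - 180 \sqrt{370}\right) 6 = 9720 - 1080 \sqrt{370}$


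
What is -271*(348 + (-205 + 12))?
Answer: -42005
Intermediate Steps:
-271*(348 + (-205 + 12)) = -271*(348 - 193) = -271*155 = -42005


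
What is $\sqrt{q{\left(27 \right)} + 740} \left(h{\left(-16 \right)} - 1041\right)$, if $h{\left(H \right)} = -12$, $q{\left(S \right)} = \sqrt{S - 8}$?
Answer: $- 1053 \sqrt{740 + \sqrt{19}} \approx -28729.0$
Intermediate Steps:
$q{\left(S \right)} = \sqrt{-8 + S}$
$\sqrt{q{\left(27 \right)} + 740} \left(h{\left(-16 \right)} - 1041\right) = \sqrt{\sqrt{-8 + 27} + 740} \left(-12 - 1041\right) = \sqrt{\sqrt{19} + 740} \left(-1053\right) = \sqrt{740 + \sqrt{19}} \left(-1053\right) = - 1053 \sqrt{740 + \sqrt{19}}$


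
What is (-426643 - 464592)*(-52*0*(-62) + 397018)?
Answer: -353836337230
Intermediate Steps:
(-426643 - 464592)*(-52*0*(-62) + 397018) = -891235*(0*(-62) + 397018) = -891235*(0 + 397018) = -891235*397018 = -353836337230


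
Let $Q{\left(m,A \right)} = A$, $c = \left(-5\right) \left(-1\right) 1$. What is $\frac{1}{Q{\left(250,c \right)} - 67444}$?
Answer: $- \frac{1}{67439} \approx -1.4828 \cdot 10^{-5}$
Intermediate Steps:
$c = 5$ ($c = 5 \cdot 1 = 5$)
$\frac{1}{Q{\left(250,c \right)} - 67444} = \frac{1}{5 - 67444} = \frac{1}{-67439} = - \frac{1}{67439}$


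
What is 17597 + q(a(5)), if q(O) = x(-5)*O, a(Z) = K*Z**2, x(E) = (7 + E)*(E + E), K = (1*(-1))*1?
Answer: 18097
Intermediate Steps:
K = -1 (K = -1*1 = -1)
x(E) = 2*E*(7 + E) (x(E) = (7 + E)*(2*E) = 2*E*(7 + E))
a(Z) = -Z**2
q(O) = -20*O (q(O) = (2*(-5)*(7 - 5))*O = (2*(-5)*2)*O = -20*O)
17597 + q(a(5)) = 17597 - (-20)*5**2 = 17597 - (-20)*25 = 17597 - 20*(-25) = 17597 + 500 = 18097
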